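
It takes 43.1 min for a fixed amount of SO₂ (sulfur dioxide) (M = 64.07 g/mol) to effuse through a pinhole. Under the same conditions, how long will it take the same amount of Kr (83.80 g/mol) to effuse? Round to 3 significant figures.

Graham's law gives t_Kr/t_SO₂ = √(M_Kr/M_SO₂) = √(83.80/64.07) = √1.308 = 1.144.
So the time for Kr is 43.1 × 1.144 = 49.3 min.

49.3 min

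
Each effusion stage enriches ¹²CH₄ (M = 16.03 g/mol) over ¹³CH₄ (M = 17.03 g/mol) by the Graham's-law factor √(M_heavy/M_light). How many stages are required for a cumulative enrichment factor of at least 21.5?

102

With α = √(17.03/16.03) per stage, ln α = ½ ln(1.06238) = 0.03026.
Need α^N ≥ 21.5 ⇒ N ≥ ln(21.5) / ln α = 3.068 / 0.03026 = 101.40.
So at least 102 stages are needed.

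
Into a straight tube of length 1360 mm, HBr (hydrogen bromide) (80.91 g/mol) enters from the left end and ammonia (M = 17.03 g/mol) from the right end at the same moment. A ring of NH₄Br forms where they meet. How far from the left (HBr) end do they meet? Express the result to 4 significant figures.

427.7 mm

In equal time, each gas travels a distance ∝ its rate ∝ 1/√M, so d_HBr/d_NH₃ = √(M_NH₃/M_HBr) = √(17.03/80.91) = 0.4588.
With d_HBr + d_NH₃ = 1360 mm, d_NH₃ = 1360/(1 + 0.4588) = 932.3 mm.
d_HBr = 1360 − 932.3 = 427.7 mm.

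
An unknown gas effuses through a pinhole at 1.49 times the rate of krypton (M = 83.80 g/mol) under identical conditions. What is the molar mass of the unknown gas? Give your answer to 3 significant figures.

37.7 g/mol

From Graham's law, rate_X/rate_Kr = √(M_Kr/M_X).
1.49 = √(83.80/M_X)
M_X = 83.80 / 1.49² = 83.80 / 2.220 = 37.7 g/mol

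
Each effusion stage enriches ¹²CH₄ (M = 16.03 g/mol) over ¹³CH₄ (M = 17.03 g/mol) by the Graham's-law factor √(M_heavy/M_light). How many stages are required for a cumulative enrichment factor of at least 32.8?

With α = √(17.03/16.03) per stage, ln α = ½ ln(1.06238) = 0.03026.
Need α^N ≥ 32.8 ⇒ N ≥ ln(32.8) / ln α = 3.490 / 0.03026 = 115.36.
Rounding up, N = 116 stages.

116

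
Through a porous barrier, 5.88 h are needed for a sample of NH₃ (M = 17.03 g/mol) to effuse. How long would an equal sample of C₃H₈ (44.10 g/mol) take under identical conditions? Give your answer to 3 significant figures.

9.46 h

Using Graham's law: t_C₃H₈/t_NH₃ = √(M_C₃H₈/M_NH₃) = √(44.10/17.03) = √2.590 = 1.609.
So the time for C₃H₈ is 5.88 × 1.609 = 9.46 h.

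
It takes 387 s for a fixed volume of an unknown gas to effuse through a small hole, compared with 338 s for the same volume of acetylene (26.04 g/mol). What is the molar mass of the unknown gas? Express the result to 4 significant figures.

Since effusion rate ∝ 1/√M, t_X/t_C₂H₂ = √(M_X/M_C₂H₂).
387/338 = 1.145 = √(M_X/26.04)
M_X = 26.04 × 1.145² = 26.04 × 1.311 = 34.14 g/mol

34.14 g/mol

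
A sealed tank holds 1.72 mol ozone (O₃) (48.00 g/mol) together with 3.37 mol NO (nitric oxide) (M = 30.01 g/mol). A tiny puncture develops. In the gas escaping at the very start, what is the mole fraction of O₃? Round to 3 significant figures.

0.288

Each component's effusion rate ∝ (its partial pressure)·(1/√M) ∝ n_i/√M_i.
Mole fraction of O₃ in the effusate = (n_O₃/√M_O₃) / (n_O₃/√M_O₃ + n_NO/√M_NO)
= (1.72/√48.00) / (1.72/√48.00 + 3.37/√30.01) = 0.2483/(0.2483 + 0.6152) = 0.288.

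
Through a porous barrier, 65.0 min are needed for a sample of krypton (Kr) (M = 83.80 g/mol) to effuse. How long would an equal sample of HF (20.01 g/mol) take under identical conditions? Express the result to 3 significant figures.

Graham's law gives t_HF/t_Kr = √(M_HF/M_Kr) = √(20.01/83.80) = √0.2388 = 0.4887.
So the time for HF is 65.0 × 0.4887 = 31.8 min.

31.8 min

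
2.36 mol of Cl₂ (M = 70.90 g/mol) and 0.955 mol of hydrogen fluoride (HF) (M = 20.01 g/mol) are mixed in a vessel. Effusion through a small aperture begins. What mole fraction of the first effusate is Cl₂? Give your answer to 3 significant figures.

0.568

Rate_i ∝ x_i/√M_i (Graham's law weighted by mole fraction), so the effusate composition follows n_i/√M_i.
So x_Cl₂ in the escaping gas = (n_Cl₂/√M_Cl₂) / Σ(n_i/√M_i)
= (2.36/√70.90) / (2.36/√70.90 + 0.955/√20.01) = 0.2803/(0.2803 + 0.2135) = 0.568.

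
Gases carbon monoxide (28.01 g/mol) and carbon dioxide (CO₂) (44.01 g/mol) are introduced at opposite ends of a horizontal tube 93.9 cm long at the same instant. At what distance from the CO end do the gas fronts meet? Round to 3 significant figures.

The fronts meet when d_CO + d_CO₂ = L with d_CO/d_CO₂ = √(M_CO₂/M_CO) (Graham's law). Here √(M_CO₂/M_CO) = √(44.01/28.01) = 1.253.
With d_CO + d_CO₂ = 93.9 cm, d_CO₂ = 93.9/(1 + 1.253) = 41.67 cm.
d_CO = 93.9 − 41.67 = 52.2 cm.

52.2 cm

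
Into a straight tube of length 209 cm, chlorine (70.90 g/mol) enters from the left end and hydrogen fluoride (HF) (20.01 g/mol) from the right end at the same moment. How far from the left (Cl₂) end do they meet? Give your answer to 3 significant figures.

72.5 cm

The fronts meet when d_Cl₂ + d_HF = L with d_Cl₂/d_HF = √(M_HF/M_Cl₂) (Graham's law). Here √(M_HF/M_Cl₂) = √(20.01/70.90) = 0.5313.
With d_Cl₂ + d_HF = 209 cm, d_HF = 209/(1 + 0.5313) = 136.5 cm.
d_Cl₂ = 209 − 136.5 = 72.5 cm.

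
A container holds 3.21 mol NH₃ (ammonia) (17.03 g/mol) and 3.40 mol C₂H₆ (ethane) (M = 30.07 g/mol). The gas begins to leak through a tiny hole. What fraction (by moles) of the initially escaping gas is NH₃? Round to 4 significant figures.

0.5565

Rate_i ∝ x_i/√M_i (Graham's law weighted by mole fraction), so the effusate composition follows n_i/√M_i.
x_NH₃(eff) = (n_NH₃/√M_NH₃) / (n_NH₃/√M_NH₃ + n_C₂H₆/√M_C₂H₆)
= (3.21/√17.03) / (3.21/√17.03 + 3.40/√30.07) = 0.7779/(0.7779 + 0.6200) = 0.5565.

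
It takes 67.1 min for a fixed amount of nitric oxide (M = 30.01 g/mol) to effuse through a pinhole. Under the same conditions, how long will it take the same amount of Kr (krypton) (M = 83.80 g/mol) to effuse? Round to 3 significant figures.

Since effusion rate ∝ 1/√M, t_Kr/t_NO = √(M_Kr/M_NO) = √(83.80/30.01) = √2.792 = 1.671.
So the time for Kr is 67.1 × 1.671 = 112 min.

112 min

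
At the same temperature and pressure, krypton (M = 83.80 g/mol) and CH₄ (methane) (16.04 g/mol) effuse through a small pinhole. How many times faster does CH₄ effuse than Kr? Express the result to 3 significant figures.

2.29

Using Graham's law: rate_CH₄/rate_Kr = √(M_Kr/M_CH₄) = √(83.80/16.04) = √5.224 = 2.29.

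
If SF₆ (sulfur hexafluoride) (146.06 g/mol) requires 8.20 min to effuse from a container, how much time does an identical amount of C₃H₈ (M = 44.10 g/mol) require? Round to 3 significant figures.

4.51 min

By Graham's law, t_C₃H₈/t_SF₆ = √(M_C₃H₈/M_SF₆) = √(44.10/146.06) = √0.3019 = 0.5495.
So the time for C₃H₈ is 8.20 × 0.5495 = 4.51 min.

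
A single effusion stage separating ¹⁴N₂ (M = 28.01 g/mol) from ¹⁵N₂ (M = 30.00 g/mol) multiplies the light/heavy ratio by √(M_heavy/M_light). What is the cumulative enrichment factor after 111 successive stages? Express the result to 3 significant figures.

45.1

The single-stage factor is √(M_heavy/M_light), so 111 stages give [√(30.00/28.01)]^111 = (30.00/28.01)^(111/2).
= 1.07105^(111/2) = 45.1.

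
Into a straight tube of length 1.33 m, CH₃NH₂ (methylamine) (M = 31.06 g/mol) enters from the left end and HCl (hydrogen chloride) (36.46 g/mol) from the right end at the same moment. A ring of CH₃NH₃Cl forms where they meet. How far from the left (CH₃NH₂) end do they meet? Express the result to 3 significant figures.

0.692 m

In equal time, each gas travels a distance ∝ its rate ∝ 1/√M, so d_CH₃NH₂/d_HCl = √(M_HCl/M_CH₃NH₂) = √(36.46/31.06) = 1.083.
With d_CH₃NH₂ + d_HCl = 1.33 m, d_HCl = 1.33/(1 + 1.083) = 0.6384 m.
d_CH₃NH₂ = 1.33 − 0.6384 = 0.692 m.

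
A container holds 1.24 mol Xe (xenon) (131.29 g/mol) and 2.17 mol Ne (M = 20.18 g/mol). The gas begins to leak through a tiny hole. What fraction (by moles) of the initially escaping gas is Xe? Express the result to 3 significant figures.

Rate_i ∝ x_i/√M_i (Graham's law weighted by mole fraction), so the effusate composition follows n_i/√M_i.
So x_Xe in the escaping gas = (n_Xe/√M_Xe) / Σ(n_i/√M_i)
= (1.24/√131.29) / (1.24/√131.29 + 2.17/√20.18) = 0.1082/(0.1082 + 0.4831) = 0.183.

0.183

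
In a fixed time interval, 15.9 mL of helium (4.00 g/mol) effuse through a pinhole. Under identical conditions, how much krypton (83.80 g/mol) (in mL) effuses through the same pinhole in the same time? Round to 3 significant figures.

3.47 mL

Since effusion rate ∝ 1/√M, rate_Kr/rate_He = √(M_He/M_Kr) = √(4.00/83.80) = √0.04773 = 0.2185.
So the volume for Kr is 15.9 × 0.2185 = 3.47 mL.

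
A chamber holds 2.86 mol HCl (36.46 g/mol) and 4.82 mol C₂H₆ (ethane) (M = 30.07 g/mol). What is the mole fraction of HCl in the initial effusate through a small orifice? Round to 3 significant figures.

Each component's effusion rate ∝ (its partial pressure)·(1/√M) ∝ n_i/√M_i.
So x_HCl in the escaping gas = (n_HCl/√M_HCl) / Σ(n_i/√M_i)
= (2.86/√36.46) / (2.86/√36.46 + 4.82/√30.07) = 0.4737/(0.4737 + 0.8790) = 0.350.

0.350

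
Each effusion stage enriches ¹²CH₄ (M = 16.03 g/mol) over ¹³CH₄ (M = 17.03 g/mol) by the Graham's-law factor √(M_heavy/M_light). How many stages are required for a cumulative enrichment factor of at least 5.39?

With α = √(17.03/16.03) per stage, ln α = ½ ln(1.06238) = 0.03026.
Need α^N ≥ 5.39 ⇒ N ≥ ln(5.39) / ln α = 1.685 / 0.03026 = 55.67.
So at least 56 stages are needed.

56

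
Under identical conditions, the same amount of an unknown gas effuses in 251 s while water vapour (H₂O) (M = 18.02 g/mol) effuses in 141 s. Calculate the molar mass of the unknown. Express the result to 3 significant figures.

Using Graham's law: t_X/t_H₂O = √(M_X/M_H₂O).
251/141 = 1.780 = √(M_X/18.02)
M_X = 18.02 × 1.780² = 18.02 × 3.169 = 57.1 g/mol

57.1 g/mol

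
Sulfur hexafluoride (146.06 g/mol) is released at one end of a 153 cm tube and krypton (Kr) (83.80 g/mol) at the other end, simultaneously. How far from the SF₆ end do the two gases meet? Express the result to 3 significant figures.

Graham's law gives d_SF₆/d_Kr = rate_SF₆/rate_Kr = √(M_Kr/M_SF₆) = √(83.80/146.06) = 0.7575.
With d_SF₆ + d_Kr = 153 cm, d_Kr = 153/(1 + 0.7575) = 87.06 cm.
d_SF₆ = 153 − 87.06 = 65.9 cm.

65.9 cm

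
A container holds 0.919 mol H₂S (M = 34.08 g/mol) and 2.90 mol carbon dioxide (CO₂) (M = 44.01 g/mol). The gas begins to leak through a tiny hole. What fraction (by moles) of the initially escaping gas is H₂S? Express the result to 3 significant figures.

0.265

Each component's effusion rate ∝ (its partial pressure)·(1/√M) ∝ n_i/√M_i.
So x_H₂S in the escaping gas = (n_H₂S/√M_H₂S) / Σ(n_i/√M_i)
= (0.919/√34.08) / (0.919/√34.08 + 2.90/√44.01) = 0.1574/(0.1574 + 0.4371) = 0.265.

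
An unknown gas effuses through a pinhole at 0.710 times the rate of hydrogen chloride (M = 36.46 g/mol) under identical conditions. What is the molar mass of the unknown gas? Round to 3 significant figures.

By Graham's law, rate_X/rate_HCl = √(M_HCl/M_X).
0.710 = √(36.46/M_X)
M_X = 36.46 / 0.710² = 36.46 / 0.5041 = 72.3 g/mol

72.3 g/mol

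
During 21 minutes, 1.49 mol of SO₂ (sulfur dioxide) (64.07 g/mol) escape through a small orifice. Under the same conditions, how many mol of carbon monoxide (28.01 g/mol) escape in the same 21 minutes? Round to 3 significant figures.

2.25 mol

From Graham's law, rate_CO/rate_SO₂ = √(M_SO₂/M_CO) = √(64.07/28.01) = √2.287 = 1.512.
So the amount for CO is 1.49 × 1.512 = 2.25 mol.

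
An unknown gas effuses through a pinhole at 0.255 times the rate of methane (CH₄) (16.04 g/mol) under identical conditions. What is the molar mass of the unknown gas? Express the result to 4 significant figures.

246.7 g/mol

Since effusion rate ∝ 1/√M, rate_X/rate_CH₄ = √(M_CH₄/M_X).
0.255 = √(16.04/M_X)
M_X = 16.04 / 0.255² = 16.04 / 0.06502 = 246.7 g/mol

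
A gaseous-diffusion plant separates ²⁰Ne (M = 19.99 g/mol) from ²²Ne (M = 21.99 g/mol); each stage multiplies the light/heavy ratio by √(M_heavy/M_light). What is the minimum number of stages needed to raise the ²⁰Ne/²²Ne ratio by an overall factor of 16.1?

Per stage α = (21.99/19.99)^(1/2) = 1.10005^0.5, giving ln α = 0.04768.
Need α^N ≥ 16.1 ⇒ N ≥ ln(16.1) / ln α = 2.779 / 0.04768 = 58.28.
So at least 59 stages are needed.

59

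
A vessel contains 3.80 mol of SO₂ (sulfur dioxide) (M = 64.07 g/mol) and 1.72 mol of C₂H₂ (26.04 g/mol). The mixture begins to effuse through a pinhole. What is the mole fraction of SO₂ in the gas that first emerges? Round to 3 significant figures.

Each component's effusion rate ∝ (its partial pressure)·(1/√M) ∝ n_i/√M_i.
Mole fraction of SO₂ in the effusate = (n_SO₂/√M_SO₂) / (n_SO₂/√M_SO₂ + n_C₂H₂/√M_C₂H₂)
= (3.80/√64.07) / (3.80/√64.07 + 1.72/√26.04) = 0.4747/(0.4747 + 0.3371) = 0.585.

0.585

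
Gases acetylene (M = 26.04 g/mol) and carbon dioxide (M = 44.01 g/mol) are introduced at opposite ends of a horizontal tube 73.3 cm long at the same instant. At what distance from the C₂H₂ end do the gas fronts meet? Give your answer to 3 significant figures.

Distances travelled in equal time are proportional to diffusion rates, so d_C₂H₂/d_CO₂ = √(M_CO₂/M_C₂H₂) = √(44.01/26.04) = 1.300.
With d_C₂H₂ + d_CO₂ = 73.3 cm, d_CO₂ = 73.3/(1 + 1.300) = 31.87 cm.
d_C₂H₂ = 73.3 − 31.87 = 41.4 cm.

41.4 cm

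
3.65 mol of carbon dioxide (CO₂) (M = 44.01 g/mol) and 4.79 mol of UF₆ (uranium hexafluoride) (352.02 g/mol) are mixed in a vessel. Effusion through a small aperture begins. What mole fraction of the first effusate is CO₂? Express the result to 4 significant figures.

0.6831

Each component's effusion rate ∝ (its partial pressure)·(1/√M) ∝ n_i/√M_i.
So x_CO₂ in the escaping gas = (n_CO₂/√M_CO₂) / Σ(n_i/√M_i)
= (3.65/√44.01) / (3.65/√44.01 + 4.79/√352.02) = 0.5502/(0.5502 + 0.2553) = 0.6831.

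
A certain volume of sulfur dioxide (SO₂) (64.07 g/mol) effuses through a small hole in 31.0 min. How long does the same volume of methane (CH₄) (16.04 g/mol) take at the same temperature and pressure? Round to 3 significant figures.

From Graham's law, t_CH₄/t_SO₂ = √(M_CH₄/M_SO₂) = √(16.04/64.07) = √0.2504 = 0.5004.
So the time for CH₄ is 31.0 × 0.5004 = 15.5 min.

15.5 min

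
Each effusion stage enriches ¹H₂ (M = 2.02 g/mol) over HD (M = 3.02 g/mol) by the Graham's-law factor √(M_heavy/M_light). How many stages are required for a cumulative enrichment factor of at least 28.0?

Single-stage factor α = √(3.02/2.02), so ln α = ½ ln(1.49505) = 0.2011.
Need α^N ≥ 28.0 ⇒ N ≥ ln(28.0) / ln α = 3.332 / 0.2011 = 16.57.
Rounding up, N = 17 stages.

17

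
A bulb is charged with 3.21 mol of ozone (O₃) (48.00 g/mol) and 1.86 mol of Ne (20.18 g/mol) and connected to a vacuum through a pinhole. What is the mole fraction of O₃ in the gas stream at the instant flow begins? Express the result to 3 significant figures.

0.528

Effusion rate of each component ∝ n_i/√M_i (partial pressure × 1/√M).
x_O₃(eff) = (n_O₃/√M_O₃) / (n_O₃/√M_O₃ + n_Ne/√M_Ne)
= (3.21/√48.00) / (3.21/√48.00 + 1.86/√20.18) = 0.4633/(0.4633 + 0.4140) = 0.528.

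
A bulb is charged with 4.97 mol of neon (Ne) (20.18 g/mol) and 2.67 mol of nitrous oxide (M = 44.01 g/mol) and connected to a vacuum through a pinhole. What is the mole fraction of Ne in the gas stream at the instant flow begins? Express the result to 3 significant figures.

0.733

The effusion rate of species i is ∝ p_i/√M_i ∝ n_i/√M_i.
So x_Ne in the escaping gas = (n_Ne/√M_Ne) / Σ(n_i/√M_i)
= (4.97/√20.18) / (4.97/√20.18 + 2.67/√44.01) = 1.106/(1.106 + 0.4025) = 0.733.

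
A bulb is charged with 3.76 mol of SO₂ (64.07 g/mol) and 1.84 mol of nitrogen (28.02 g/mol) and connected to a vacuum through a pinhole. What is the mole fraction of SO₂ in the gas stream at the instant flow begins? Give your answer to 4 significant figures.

Rate_i ∝ x_i/√M_i (Graham's law weighted by mole fraction), so the effusate composition follows n_i/√M_i.
Mole fraction of SO₂ in the effusate = (n_SO₂/√M_SO₂) / (n_SO₂/√M_SO₂ + n_N₂/√M_N₂)
= (3.76/√64.07) / (3.76/√64.07 + 1.84/√28.02) = 0.4697/(0.4697 + 0.3476) = 0.5747.

0.5747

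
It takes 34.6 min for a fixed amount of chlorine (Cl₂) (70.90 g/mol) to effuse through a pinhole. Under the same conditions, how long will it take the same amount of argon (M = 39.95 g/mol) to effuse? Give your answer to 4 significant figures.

From Graham's law, t_Ar/t_Cl₂ = √(M_Ar/M_Cl₂) = √(39.95/70.90) = √0.5635 = 0.7506.
So the time for Ar is 34.6 × 0.7506 = 25.97 min.

25.97 min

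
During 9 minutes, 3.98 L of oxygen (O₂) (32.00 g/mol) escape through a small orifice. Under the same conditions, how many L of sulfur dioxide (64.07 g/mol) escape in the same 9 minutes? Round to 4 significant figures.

2.813 L

Graham's law gives rate_SO₂/rate_O₂ = √(M_O₂/M_SO₂) = √(32.00/64.07) = √0.4995 = 0.7067.
So the volume for SO₂ is 3.98 × 0.7067 = 2.813 L.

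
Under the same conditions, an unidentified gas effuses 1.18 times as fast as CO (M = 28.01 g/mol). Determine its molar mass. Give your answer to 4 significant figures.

By Graham's law, rate_X/rate_CO = √(M_CO/M_X).
1.18 = √(28.01/M_X)
M_X = 28.01 / 1.18² = 28.01 / 1.392 = 20.12 g/mol

20.12 g/mol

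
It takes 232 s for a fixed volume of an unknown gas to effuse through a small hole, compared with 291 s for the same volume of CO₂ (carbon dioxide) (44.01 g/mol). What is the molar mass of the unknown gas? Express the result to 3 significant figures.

Using Graham's law: t_X/t_CO₂ = √(M_X/M_CO₂).
232/291 = 0.7973 = √(M_X/44.01)
M_X = 44.01 × 0.7973² = 44.01 × 0.6356 = 28.0 g/mol

28.0 g/mol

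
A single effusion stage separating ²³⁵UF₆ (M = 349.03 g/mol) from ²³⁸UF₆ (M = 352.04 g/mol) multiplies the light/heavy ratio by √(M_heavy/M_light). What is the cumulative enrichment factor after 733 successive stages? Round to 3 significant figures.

Overall factor = α^733 with α = √(352.04/349.03), i.e. (352.04/349.03)^(733/2).
= 1.00862^(733/2) = 23.3.

23.3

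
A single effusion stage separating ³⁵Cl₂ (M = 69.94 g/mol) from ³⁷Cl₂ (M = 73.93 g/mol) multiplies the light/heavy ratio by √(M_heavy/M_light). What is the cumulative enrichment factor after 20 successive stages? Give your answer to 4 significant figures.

The single-stage factor is √(M_heavy/M_light), so 20 stages give [√(73.93/69.94)]^20 = (73.93/69.94)^(20/2).
= 1.05705^10 = 1.742.

1.742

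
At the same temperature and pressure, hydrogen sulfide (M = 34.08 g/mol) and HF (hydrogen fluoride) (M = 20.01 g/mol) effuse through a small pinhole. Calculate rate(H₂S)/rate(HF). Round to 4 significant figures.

Since effusion rate ∝ 1/√M, rate_H₂S/rate_HF = √(M_HF/M_H₂S) = √(20.01/34.08) = √0.5871 = 0.7663.

0.7663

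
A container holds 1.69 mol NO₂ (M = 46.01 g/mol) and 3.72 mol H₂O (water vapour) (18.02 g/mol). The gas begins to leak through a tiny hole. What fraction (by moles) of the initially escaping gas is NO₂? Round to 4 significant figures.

Rate_i ∝ x_i/√M_i (Graham's law weighted by mole fraction), so the effusate composition follows n_i/√M_i.
So x_NO₂ in the escaping gas = (n_NO₂/√M_NO₂) / Σ(n_i/√M_i)
= (1.69/√46.01) / (1.69/√46.01 + 3.72/√18.02) = 0.2491/(0.2491 + 0.8763) = 0.2214.

0.2214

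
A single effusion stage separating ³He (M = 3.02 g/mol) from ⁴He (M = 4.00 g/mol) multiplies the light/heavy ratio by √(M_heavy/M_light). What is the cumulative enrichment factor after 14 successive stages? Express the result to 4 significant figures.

After 14 stages the ratio has grown by (√(4.00/3.02))^14 = (4.00/3.02)^(14/2).
= 1.32450^7 = 7.151.

7.151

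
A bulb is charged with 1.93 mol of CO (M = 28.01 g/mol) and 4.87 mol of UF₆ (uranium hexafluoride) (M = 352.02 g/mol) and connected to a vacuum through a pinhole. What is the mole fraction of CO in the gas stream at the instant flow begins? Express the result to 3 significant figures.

Each component's effusion rate ∝ (its partial pressure)·(1/√M) ∝ n_i/√M_i.
So x_CO in the escaping gas = (n_CO/√M_CO) / Σ(n_i/√M_i)
= (1.93/√28.01) / (1.93/√28.01 + 4.87/√352.02) = 0.3647/(0.3647 + 0.2596) = 0.584.

0.584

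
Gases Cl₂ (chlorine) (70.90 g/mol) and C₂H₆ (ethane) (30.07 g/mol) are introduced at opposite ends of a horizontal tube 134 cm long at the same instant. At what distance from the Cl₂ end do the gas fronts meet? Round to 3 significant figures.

52.8 cm

Distances travelled in equal time are proportional to diffusion rates, so d_Cl₂/d_C₂H₆ = √(M_C₂H₆/M_Cl₂) = √(30.07/70.90) = 0.6512.
With d_Cl₂ + d_C₂H₆ = 134 cm, d_C₂H₆ = 134/(1 + 0.6512) = 81.15 cm.
d_Cl₂ = 134 − 81.15 = 52.8 cm.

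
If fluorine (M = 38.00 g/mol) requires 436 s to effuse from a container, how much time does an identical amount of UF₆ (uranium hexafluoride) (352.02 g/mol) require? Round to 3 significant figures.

Since effusion rate ∝ 1/√M, t_UF₆/t_F₂ = √(M_UF₆/M_F₂) = √(352.02/38.00) = √9.264 = 3.044.
So the time for UF₆ is 436 × 3.044 = 1330 s.

1330 s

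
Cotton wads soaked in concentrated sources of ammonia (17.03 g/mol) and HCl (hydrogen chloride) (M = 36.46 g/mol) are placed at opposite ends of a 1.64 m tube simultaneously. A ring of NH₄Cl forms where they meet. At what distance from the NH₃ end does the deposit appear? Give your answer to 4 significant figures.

0.9742 m

Distances travelled in equal time are proportional to diffusion rates, so d_NH₃/d_HCl = √(M_HCl/M_NH₃) = √(36.46/17.03) = 1.463.
With d_NH₃ + d_HCl = 1.64 m, d_HCl = 1.64/(1 + 1.463) = 0.6658 m.
d_NH₃ = 1.64 − 0.6658 = 0.9742 m.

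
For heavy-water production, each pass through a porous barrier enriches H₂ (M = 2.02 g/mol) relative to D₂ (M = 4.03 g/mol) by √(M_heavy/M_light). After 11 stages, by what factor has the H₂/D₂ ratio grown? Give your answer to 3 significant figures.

44.6

After 11 stages the ratio has grown by (√(4.03/2.02))^11 = (4.03/2.02)^(11/2).
= 1.99505^(11/2) = 44.6.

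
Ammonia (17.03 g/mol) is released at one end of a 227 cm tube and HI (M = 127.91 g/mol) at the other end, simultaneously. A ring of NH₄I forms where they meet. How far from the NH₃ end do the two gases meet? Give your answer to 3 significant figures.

Graham's law gives d_NH₃/d_HI = rate_NH₃/rate_HI = √(M_HI/M_NH₃) = √(127.91/17.03) = 2.741.
With d_NH₃ + d_HI = 227 cm, d_HI = 227/(1 + 2.741) = 60.69 cm.
d_NH₃ = 227 − 60.69 = 166 cm.

166 cm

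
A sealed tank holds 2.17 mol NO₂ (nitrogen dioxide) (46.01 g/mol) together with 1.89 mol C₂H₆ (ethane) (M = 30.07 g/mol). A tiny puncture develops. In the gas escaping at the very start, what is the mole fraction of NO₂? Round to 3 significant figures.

0.481

Rate_i ∝ x_i/√M_i (Graham's law weighted by mole fraction), so the effusate composition follows n_i/√M_i.
So x_NO₂ in the escaping gas = (n_NO₂/√M_NO₂) / Σ(n_i/√M_i)
= (2.17/√46.01) / (2.17/√46.01 + 1.89/√30.07) = 0.3199/(0.3199 + 0.3447) = 0.481.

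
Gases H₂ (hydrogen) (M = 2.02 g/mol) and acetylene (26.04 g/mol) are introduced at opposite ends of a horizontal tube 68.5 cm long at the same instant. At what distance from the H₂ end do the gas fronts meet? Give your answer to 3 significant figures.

Graham's law gives d_H₂/d_C₂H₂ = rate_H₂/rate_C₂H₂ = √(M_C₂H₂/M_H₂) = √(26.04/2.02) = 3.590.
With d_H₂ + d_C₂H₂ = 68.5 cm, d_C₂H₂ = 68.5/(1 + 3.590) = 14.92 cm.
d_H₂ = 68.5 − 14.92 = 53.6 cm.

53.6 cm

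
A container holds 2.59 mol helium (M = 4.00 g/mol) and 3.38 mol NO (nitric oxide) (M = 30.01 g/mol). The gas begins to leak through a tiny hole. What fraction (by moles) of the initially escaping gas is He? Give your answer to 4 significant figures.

0.6773

Each component's effusion rate ∝ (its partial pressure)·(1/√M) ∝ n_i/√M_i.
x_He(eff) = (n_He/√M_He) / (n_He/√M_He + n_NO/√M_NO)
= (2.59/√4.00) / (2.59/√4.00 + 3.38/√30.01) = 1.295/(1.295 + 0.6170) = 0.6773.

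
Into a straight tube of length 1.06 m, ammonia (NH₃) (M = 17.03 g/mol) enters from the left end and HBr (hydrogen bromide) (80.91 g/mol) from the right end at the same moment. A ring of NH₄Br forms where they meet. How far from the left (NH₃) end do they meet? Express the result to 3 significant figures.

0.727 m

In equal time, each gas travels a distance ∝ its rate ∝ 1/√M, so d_NH₃/d_HBr = √(M_HBr/M_NH₃) = √(80.91/17.03) = 2.180.
With d_NH₃ + d_HBr = 1.06 m, d_HBr = 1.06/(1 + 2.180) = 0.3334 m.
d_NH₃ = 1.06 − 0.3334 = 0.727 m.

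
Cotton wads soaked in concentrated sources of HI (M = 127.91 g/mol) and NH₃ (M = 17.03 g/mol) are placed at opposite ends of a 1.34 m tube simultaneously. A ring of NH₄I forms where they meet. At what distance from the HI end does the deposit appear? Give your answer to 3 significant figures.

In equal time, each gas travels a distance ∝ its rate ∝ 1/√M, so d_HI/d_NH₃ = √(M_NH₃/M_HI) = √(17.03/127.91) = 0.3649.
With d_HI + d_NH₃ = 1.34 m, d_NH₃ = 1.34/(1 + 0.3649) = 0.9818 m.
d_HI = 1.34 − 0.9818 = 0.358 m.

0.358 m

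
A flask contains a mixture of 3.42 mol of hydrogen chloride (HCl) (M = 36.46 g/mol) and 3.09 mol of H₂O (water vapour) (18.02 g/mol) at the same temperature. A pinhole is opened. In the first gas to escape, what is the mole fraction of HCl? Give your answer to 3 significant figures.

Effusion rate of each component ∝ n_i/√M_i (partial pressure × 1/√M).
x_HCl(eff) = (n_HCl/√M_HCl) / (n_HCl/√M_HCl + n_H₂O/√M_H₂O)
= (3.42/√36.46) / (3.42/√36.46 + 3.09/√18.02) = 0.5664/(0.5664 + 0.7279) = 0.438.

0.438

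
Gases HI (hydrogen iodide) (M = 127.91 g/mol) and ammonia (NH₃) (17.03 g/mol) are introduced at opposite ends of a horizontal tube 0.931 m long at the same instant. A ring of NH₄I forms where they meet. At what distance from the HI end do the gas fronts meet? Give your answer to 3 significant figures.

In equal time, each gas travels a distance ∝ its rate ∝ 1/√M, so d_HI/d_NH₃ = √(M_NH₃/M_HI) = √(17.03/127.91) = 0.3649.
With d_HI + d_NH₃ = 0.931 m, d_NH₃ = 0.931/(1 + 0.3649) = 0.6821 m.
d_HI = 0.931 − 0.6821 = 0.249 m.

0.249 m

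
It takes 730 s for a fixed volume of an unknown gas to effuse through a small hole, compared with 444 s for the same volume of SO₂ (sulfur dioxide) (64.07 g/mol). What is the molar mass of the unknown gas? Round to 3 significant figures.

By Graham's law, t_X/t_SO₂ = √(M_X/M_SO₂).
730/444 = 1.644 = √(M_X/64.07)
M_X = 64.07 × 1.644² = 64.07 × 2.703 = 173 g/mol

173 g/mol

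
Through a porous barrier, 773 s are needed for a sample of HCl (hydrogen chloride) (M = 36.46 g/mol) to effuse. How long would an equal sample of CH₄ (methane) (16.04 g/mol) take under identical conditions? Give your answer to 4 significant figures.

Graham's law gives t_CH₄/t_HCl = √(M_CH₄/M_HCl) = √(16.04/36.46) = √0.4399 = 0.6633.
So the time for CH₄ is 773 × 0.6633 = 512.7 s.

512.7 s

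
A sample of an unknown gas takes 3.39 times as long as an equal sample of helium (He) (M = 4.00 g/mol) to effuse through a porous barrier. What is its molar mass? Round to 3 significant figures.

46.0 g/mol

Since effusion rate ∝ 1/√M, t_X/t_He = √(M_X/M_He).
3.39 = √(M_X/4.00)
M_X = 4.00 × 3.39² = 4.00 × 11.49 = 46.0 g/mol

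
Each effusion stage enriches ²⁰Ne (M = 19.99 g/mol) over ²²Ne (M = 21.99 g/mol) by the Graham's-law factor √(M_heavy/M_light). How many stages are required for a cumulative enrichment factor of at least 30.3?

72

Per stage α = (21.99/19.99)^(1/2) = 1.10005^0.5, giving ln α = 0.04768.
Need α^N ≥ 30.3 ⇒ N ≥ ln(30.3) / ln α = 3.411 / 0.04768 = 71.55.
Rounding up, N = 72 stages.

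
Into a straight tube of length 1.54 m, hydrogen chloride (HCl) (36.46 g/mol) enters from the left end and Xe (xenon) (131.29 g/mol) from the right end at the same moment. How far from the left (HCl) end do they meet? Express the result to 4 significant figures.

1.009 m

Distances travelled in equal time are proportional to diffusion rates, so d_HCl/d_Xe = √(M_Xe/M_HCl) = √(131.29/36.46) = 1.898.
With d_HCl + d_Xe = 1.54 m, d_Xe = 1.54/(1 + 1.898) = 0.5315 m.
d_HCl = 1.54 − 0.5315 = 1.009 m.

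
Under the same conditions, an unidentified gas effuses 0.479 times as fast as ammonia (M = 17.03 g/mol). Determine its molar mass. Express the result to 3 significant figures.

By Graham's law, rate_X/rate_NH₃ = √(M_NH₃/M_X).
0.479 = √(17.03/M_X)
M_X = 17.03 / 0.479² = 17.03 / 0.2294 = 74.2 g/mol

74.2 g/mol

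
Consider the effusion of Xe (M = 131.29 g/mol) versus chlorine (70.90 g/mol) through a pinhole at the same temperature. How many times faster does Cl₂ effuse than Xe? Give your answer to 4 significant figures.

1.361

Graham's law gives rate_Cl₂/rate_Xe = √(M_Xe/M_Cl₂) = √(131.29/70.90) = √1.852 = 1.361.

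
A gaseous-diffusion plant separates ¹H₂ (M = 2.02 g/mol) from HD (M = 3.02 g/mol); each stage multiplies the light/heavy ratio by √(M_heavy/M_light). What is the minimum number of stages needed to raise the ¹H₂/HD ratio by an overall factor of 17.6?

15

With α = √(3.02/2.02) per stage, ln α = ½ ln(1.49505) = 0.2011.
Need α^N ≥ 17.6 ⇒ N ≥ ln(17.6) / ln α = 2.868 / 0.2011 = 14.26.
Rounding up, N = 15 stages.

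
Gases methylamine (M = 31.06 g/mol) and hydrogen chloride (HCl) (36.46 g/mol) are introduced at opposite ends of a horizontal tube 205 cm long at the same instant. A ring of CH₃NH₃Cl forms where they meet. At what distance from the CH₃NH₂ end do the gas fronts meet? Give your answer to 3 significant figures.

107 cm

Graham's law gives d_CH₃NH₂/d_HCl = rate_CH₃NH₂/rate_HCl = √(M_HCl/M_CH₃NH₂) = √(36.46/31.06) = 1.083.
With d_CH₃NH₂ + d_HCl = 205 cm, d_HCl = 205/(1 + 1.083) = 98.39 cm.
d_CH₃NH₂ = 205 − 98.39 = 107 cm.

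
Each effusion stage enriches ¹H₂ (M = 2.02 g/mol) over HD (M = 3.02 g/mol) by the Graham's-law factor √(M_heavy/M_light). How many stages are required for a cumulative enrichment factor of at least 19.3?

15

With α = √(3.02/2.02) per stage, ln α = ½ ln(1.49505) = 0.2011.
Need α^N ≥ 19.3 ⇒ N ≥ ln(19.3) / ln α = 2.960 / 0.2011 = 14.72.
Minimum whole number of stages: N = 15.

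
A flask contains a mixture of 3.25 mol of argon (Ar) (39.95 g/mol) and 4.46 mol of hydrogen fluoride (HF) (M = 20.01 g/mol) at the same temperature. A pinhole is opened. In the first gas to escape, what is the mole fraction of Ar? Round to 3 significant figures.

0.340

The effusion rate of species i is ∝ p_i/√M_i ∝ n_i/√M_i.
So x_Ar in the escaping gas = (n_Ar/√M_Ar) / Σ(n_i/√M_i)
= (3.25/√39.95) / (3.25/√39.95 + 4.46/√20.01) = 0.5142/(0.5142 + 0.9970) = 0.340.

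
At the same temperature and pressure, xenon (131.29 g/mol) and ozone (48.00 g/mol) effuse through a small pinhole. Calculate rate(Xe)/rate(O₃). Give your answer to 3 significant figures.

0.605

Using Graham's law: rate_Xe/rate_O₃ = √(M_O₃/M_Xe) = √(48.00/131.29) = √0.3656 = 0.605.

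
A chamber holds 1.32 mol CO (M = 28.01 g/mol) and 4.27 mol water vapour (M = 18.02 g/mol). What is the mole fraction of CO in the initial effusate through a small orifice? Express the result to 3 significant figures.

The effusion rate of species i is ∝ p_i/√M_i ∝ n_i/√M_i.
Mole fraction of CO in the effusate = (n_CO/√M_CO) / (n_CO/√M_CO + n_H₂O/√M_H₂O)
= (1.32/√28.01) / (1.32/√28.01 + 4.27/√18.02) = 0.2494/(0.2494 + 1.006) = 0.199.

0.199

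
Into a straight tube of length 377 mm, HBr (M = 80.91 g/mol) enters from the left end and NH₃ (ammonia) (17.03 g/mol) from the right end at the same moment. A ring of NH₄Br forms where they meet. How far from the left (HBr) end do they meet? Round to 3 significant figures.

119 mm

The fronts meet when d_HBr + d_NH₃ = L with d_HBr/d_NH₃ = √(M_NH₃/M_HBr) (Graham's law). Here √(M_NH₃/M_HBr) = √(17.03/80.91) = 0.4588.
With d_HBr + d_NH₃ = 377 mm, d_NH₃ = 377/(1 + 0.4588) = 258.4 mm.
d_HBr = 377 − 258.4 = 119 mm.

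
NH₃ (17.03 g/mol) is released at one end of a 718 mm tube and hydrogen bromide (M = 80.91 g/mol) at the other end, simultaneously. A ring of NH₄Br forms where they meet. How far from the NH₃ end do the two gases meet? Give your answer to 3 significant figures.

In equal time, each gas travels a distance ∝ its rate ∝ 1/√M, so d_NH₃/d_HBr = √(M_HBr/M_NH₃) = √(80.91/17.03) = 2.180.
With d_NH₃ + d_HBr = 718 mm, d_HBr = 718/(1 + 2.180) = 225.8 mm.
d_NH₃ = 718 − 225.8 = 492 mm.

492 mm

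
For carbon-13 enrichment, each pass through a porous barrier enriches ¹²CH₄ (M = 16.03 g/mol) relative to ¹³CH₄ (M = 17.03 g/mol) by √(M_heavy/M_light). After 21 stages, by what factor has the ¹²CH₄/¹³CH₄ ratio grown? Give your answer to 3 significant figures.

The single-stage factor is √(M_heavy/M_light), so 21 stages give [√(17.03/16.03)]^21 = (17.03/16.03)^(21/2).
= 1.06238^(21/2) = 1.89.

1.89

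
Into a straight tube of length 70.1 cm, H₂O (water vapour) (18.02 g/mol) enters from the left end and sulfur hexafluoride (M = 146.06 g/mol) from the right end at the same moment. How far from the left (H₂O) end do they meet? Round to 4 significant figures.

51.88 cm

Graham's law gives d_H₂O/d_SF₆ = rate_H₂O/rate_SF₆ = √(M_SF₆/M_H₂O) = √(146.06/18.02) = 2.847.
With d_H₂O + d_SF₆ = 70.1 cm, d_SF₆ = 70.1/(1 + 2.847) = 18.22 cm.
d_H₂O = 70.1 − 18.22 = 51.88 cm.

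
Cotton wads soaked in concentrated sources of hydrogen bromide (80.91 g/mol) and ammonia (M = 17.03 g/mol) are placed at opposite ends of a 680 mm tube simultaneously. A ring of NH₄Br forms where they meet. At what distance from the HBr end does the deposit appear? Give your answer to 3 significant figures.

Distances travelled in equal time are proportional to diffusion rates, so d_HBr/d_NH₃ = √(M_NH₃/M_HBr) = √(17.03/80.91) = 0.4588.
With d_HBr + d_NH₃ = 680 mm, d_NH₃ = 680/(1 + 0.4588) = 466.1 mm.
d_HBr = 680 − 466.1 = 214 mm.

214 mm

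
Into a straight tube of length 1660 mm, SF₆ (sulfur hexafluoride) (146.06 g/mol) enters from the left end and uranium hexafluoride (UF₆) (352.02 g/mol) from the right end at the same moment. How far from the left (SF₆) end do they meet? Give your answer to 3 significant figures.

Graham's law gives d_SF₆/d_UF₆ = rate_SF₆/rate_UF₆ = √(M_UF₆/M_SF₆) = √(352.02/146.06) = 1.552.
With d_SF₆ + d_UF₆ = 1660 mm, d_UF₆ = 1660/(1 + 1.552) = 650.4 mm.
d_SF₆ = 1660 − 650.4 = 1010 mm.

1010 mm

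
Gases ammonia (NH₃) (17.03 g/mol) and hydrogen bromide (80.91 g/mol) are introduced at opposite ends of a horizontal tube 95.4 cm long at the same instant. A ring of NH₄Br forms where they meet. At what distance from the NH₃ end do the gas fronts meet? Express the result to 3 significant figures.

The fronts meet when d_NH₃ + d_HBr = L with d_NH₃/d_HBr = √(M_HBr/M_NH₃) (Graham's law). Here √(M_HBr/M_NH₃) = √(80.91/17.03) = 2.180.
With d_NH₃ + d_HBr = 95.4 cm, d_HBr = 95.4/(1 + 2.180) = 30.00 cm.
d_NH₃ = 95.4 − 30.00 = 65.4 cm.

65.4 cm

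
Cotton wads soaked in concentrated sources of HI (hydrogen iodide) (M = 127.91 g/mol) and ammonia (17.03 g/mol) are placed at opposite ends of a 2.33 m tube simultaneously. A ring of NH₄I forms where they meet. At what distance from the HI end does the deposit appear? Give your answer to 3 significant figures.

0.623 m

Graham's law gives d_HI/d_NH₃ = rate_HI/rate_NH₃ = √(M_NH₃/M_HI) = √(17.03/127.91) = 0.3649.
With d_HI + d_NH₃ = 2.33 m, d_NH₃ = 2.33/(1 + 0.3649) = 1.707 m.
d_HI = 2.33 − 1.707 = 0.623 m.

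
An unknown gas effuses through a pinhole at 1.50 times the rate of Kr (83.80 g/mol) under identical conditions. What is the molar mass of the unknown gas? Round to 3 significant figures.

37.2 g/mol

Using Graham's law: rate_X/rate_Kr = √(M_Kr/M_X).
1.50 = √(83.80/M_X)
M_X = 83.80 / 1.50² = 83.80 / 2.250 = 37.2 g/mol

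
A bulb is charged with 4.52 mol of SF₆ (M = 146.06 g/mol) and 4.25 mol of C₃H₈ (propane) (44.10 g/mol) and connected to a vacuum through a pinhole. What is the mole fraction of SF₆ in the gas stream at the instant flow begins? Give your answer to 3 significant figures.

0.369

Each component's effusion rate ∝ (its partial pressure)·(1/√M) ∝ n_i/√M_i.
Mole fraction of SF₆ in the effusate = (n_SF₆/√M_SF₆) / (n_SF₆/√M_SF₆ + n_C₃H₈/√M_C₃H₈)
= (4.52/√146.06) / (4.52/√146.06 + 4.25/√44.10) = 0.3740/(0.3740 + 0.6400) = 0.369.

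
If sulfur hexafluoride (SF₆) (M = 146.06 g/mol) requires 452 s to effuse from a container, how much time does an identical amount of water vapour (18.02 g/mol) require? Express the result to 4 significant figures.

158.8 s

Since effusion rate ∝ 1/√M, t_H₂O/t_SF₆ = √(M_H₂O/M_SF₆) = √(18.02/146.06) = √0.1234 = 0.3512.
So the time for H₂O is 452 × 0.3512 = 158.8 s.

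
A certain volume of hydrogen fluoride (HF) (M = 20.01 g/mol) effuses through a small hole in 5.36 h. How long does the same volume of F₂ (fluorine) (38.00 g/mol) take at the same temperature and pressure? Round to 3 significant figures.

Since effusion rate ∝ 1/√M, t_F₂/t_HF = √(M_F₂/M_HF) = √(38.00/20.01) = √1.899 = 1.378.
So the time for F₂ is 5.36 × 1.378 = 7.39 h.

7.39 h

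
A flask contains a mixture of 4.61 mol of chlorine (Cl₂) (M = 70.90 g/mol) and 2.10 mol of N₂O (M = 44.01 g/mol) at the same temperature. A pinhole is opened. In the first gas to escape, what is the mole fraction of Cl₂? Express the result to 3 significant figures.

Rate_i ∝ x_i/√M_i (Graham's law weighted by mole fraction), so the effusate composition follows n_i/√M_i.
Mole fraction of Cl₂ in the effusate = (n_Cl₂/√M_Cl₂) / (n_Cl₂/√M_Cl₂ + n_N₂O/√M_N₂O)
= (4.61/√70.90) / (4.61/√70.90 + 2.10/√44.01) = 0.5475/(0.5475 + 0.3166) = 0.634.

0.634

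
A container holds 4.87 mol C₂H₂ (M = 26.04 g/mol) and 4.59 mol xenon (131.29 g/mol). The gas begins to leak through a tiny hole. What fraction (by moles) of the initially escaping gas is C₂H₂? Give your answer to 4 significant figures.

0.7044

The effusion rate of species i is ∝ p_i/√M_i ∝ n_i/√M_i.
x_C₂H₂(eff) = (n_C₂H₂/√M_C₂H₂) / (n_C₂H₂/√M_C₂H₂ + n_Xe/√M_Xe)
= (4.87/√26.04) / (4.87/√26.04 + 4.59/√131.29) = 0.9544/(0.9544 + 0.4006) = 0.7044.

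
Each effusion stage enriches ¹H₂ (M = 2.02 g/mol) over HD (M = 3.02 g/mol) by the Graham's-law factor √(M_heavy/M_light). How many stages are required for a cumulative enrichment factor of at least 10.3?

With α = √(3.02/2.02) per stage, ln α = ½ ln(1.49505) = 0.2011.
Need α^N ≥ 10.3 ⇒ N ≥ ln(10.3) / ln α = 2.332 / 0.2011 = 11.60.
Minimum whole number of stages: N = 12.

12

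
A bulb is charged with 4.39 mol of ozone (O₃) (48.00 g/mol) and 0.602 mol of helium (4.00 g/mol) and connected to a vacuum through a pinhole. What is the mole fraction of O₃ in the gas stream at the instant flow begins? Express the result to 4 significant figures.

Rate_i ∝ x_i/√M_i (Graham's law weighted by mole fraction), so the effusate composition follows n_i/√M_i.
Mole fraction of O₃ in the effusate = (n_O₃/√M_O₃) / (n_O₃/√M_O₃ + n_He/√M_He)
= (4.39/√48.00) / (4.39/√48.00 + 0.602/√4.00) = 0.6336/(0.6336 + 0.3010) = 0.6780.

0.6780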